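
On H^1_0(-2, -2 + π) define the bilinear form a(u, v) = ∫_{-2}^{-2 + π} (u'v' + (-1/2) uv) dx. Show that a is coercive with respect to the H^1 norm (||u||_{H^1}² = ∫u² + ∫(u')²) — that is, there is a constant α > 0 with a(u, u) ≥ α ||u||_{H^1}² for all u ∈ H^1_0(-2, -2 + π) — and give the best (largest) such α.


α = 1/4

Coercivity of a(·,·) on H^1_0(-2, -2 + π) means a(u, u) ≥ α ||u||_{H^1}² for every u ∈ H^1_0.
The interval has length L = π, and Poincaré/coercivity depend only on L. Here a(u, u) = ∫(u')² + (-1/2)·∫u².
Here c = -1/2 < 0 with |c| < (π/L)² = 1, so coercivity still holds. The condition a(u,u) ≥ α||u||_{H^1}² reads (1−α)∫(u')² ≥ (α−c)∫u². Any admissible α is ≤ 1 (rapidly oscillating u have ∫u²/∫(u')² → 0), and α = 1 would force 0 ≥ (1−c)∫u², impossible since c < 1; so 1−α > 0. By the sharp Poincaré inequality on H^1_0 of an interval of length L, ∫(u')² ≥ (π/L)²∫u² with equality for the first sine mode sin(π(x−x₀)/L) (x₀ the left endpoint), so the inequality holds for all u iff (1−α)(π/L)² ≥ α − c, i.e. α ≤ ((π/L)² + c)/((π/L)² + 1) = (1 + c(L/π)²)/(1 + (L/π)²). (Direct route, valid since c ≤ 0: Poincaré gives c∫u² ≥ c(L/π)²∫(u')², so a(u,u) ≥ (1 + c(L/π)²)∫(u')², while ||u||_{H^1}² ≤ (1 + (L/π)²)∫(u')²; dividing yields the same α.) With (π/L)² = 1 and c = -1/2, the largest admissible constant is α = ((π/L)² + c)/((π/L)² + 1).
Simplifying, α = 1/4.


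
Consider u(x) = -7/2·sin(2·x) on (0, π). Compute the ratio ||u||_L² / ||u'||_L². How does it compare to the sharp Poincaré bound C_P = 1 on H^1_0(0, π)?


||u||_L² / ||u'||_L² = 1/2 < C_P = 1.

u(x) = -7/2·sin(2·x), so u'(x) = -7*cos(2*x).
Writing u(x) = A·sin(kπx/L) with A = -7/2 and k = 2, use ∫_0^L sin²(kπx/L) dx = L/2 and ∫_0^L cos²(kπx/L) dx = L/2.
u² = 49/4·sin²(2·x) and (u')² = 49·cos²(2·x), and each of sin², cos² integrates to L/2 = π/2 over (0, π).
∫_0^π u² dx = 49*π/8, so ||u||_L² = 7*sqrt(2)*sqrt(π)/4.
∫_0^π (u')² dx = 49*π/2, so ||u'||_L² = 7*sqrt(2)*sqrt(π)/2.
Ratio ||u||_L² / ||u'||_L² = 1/2.
Sharp Poincaré constant on H^1_0(0, π) is C_P = L/π = 1, achieved by sin(x).
This is the k = 2 harmonic; the ratio L/(kπ) is strictly less than C_P = L/π, consistent with the sharp inequality ||u||_L² ≤ C_P ||u'||_L².


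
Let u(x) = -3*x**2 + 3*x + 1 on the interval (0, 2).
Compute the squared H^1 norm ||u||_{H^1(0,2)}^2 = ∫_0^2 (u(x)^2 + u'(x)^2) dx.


||u||_{H^1}^2 = 248/5

The H^1 norm (squared) on an interval (0, L) is
  ||u||_{H^1}^2 = ∫_0^L u(x)^2 dx + ∫_0^L u'(x)^2 dx.
Compute u'(x) = 3 - 6*x.
Then u(x)^2 = 9*x**4 - 18*x**3 + 3*x**2 + 6*x + 1 and u'(x)^2 = 36*x**2 - 36*x + 9.
Integrate each monomial from 0 to 2 using ∫_0^2 c·x^n dx = c·2^(n+1)/(n+1):
  ∫_0^2 u(x)^2 dx = ∫_0^2 (9*x^4 - 18*x^3 + 3*x^2 + 6*x + 1) dx. Term by term:
    ∫_0^2 9*x^4 dx = 288/5;  ∫_0^2 -18*x^3 dx = -72;  ∫_0^2 3*x^2 dx = 8;
    ∫_0^2 6*x dx = 12;  ∫_0^2 1 dx = 2.
  Sum: 288/5 − 72 + 8 + 12 + 2 = 38/5.
  ∫_0^2 u'(x)^2 dx = ∫_0^2 (36*x^2 - 36*x + 9) dx. Term by term:
    ∫_0^2 36*x^2 dx = 96;  ∫_0^2 -36*x dx = -72;  ∫_0^2 9 dx = 18.
  Sum: 96 − 72 + 18 = 42.
Adding: ||u||_{H^1}^2 = 38/5 + 42 = 248/5.


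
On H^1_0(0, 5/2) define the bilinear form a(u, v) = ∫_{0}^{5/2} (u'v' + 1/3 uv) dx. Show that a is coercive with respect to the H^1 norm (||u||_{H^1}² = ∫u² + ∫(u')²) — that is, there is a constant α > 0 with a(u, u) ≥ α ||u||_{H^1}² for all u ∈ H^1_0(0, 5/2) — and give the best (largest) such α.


α = (25 + 12*π^2)/(3*(25 + 4*π^2))

Coercivity of a(·,·) on H^1_0(0, 5/2) means a(u, u) ≥ α ||u||_{H^1}² for every u ∈ H^1_0.
The interval has length L = 5/2, and Poincaré/coercivity depend only on L. Here a(u, u) = ∫(u')² + (1/3)·∫u².
Here 0 < c = 1/3 < 1. The condition a(u,u) ≥ α||u||_{H^1}² reads (1−α)∫(u')² ≥ (α−c)∫u². Any admissible α is ≤ 1 (rapidly oscillating u have ∫u²/∫(u')² → 0), and α = 1 would force 0 ≥ (1−c)∫u², impossible since c < 1; so 1−α > 0. By the sharp Poincaré inequality on H^1_0 of an interval of length L, ∫(u')² ≥ (π/L)²∫u² with equality for the first sine mode sin(π(x−x₀)/L) (x₀ the left endpoint), so the inequality holds for all u iff (1−α)(π/L)² ≥ α − c, i.e. α ≤ ((π/L)² + c)/((π/L)² + 1) = (1 + c(L/π)²)/(1 + (L/π)²). With (π/L)² = 4*π^2/25 and c = 1/3, the largest admissible constant is α = ((π/L)² + c)/((π/L)² + 1).
Simplifying, α = (25 + 12*π^2)/(3*(25 + 4*π^2)).


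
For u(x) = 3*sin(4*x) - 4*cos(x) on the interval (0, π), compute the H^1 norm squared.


||u||_{H^1(0,π)}^2 = -128/5 + 185*π/2

u'(x) = 4*sin(x) + 12*cos(4*x).
Expand u² and (u')² and integrate term by term on (0, π), using: for integers n ≥ 1, ∫_0^π sin²(nx) dx = ∫_0^π cos²(nx) dx = π/2; for n ≠ n', ∫_0^π sin(nx)sin(n'x) dx = ∫_0^π cos(nx)cos(n'x) dx = 0; and by product-to-sum, ∫_0^π sin(nx)cos(n'x) dx = ½∫_0^π [sin((n+n')x) + sin((n−n')x)] dx, which is 0 when n+n' is even and 2n/(n²−n'²) when n+n' is odd (it need not vanish on (0, π)).
  u² squared terms: (-4)²·∫cos(x)² dx = 16·π/2 = 8*π;  (3)²·∫sin(4x)² dx = 9·π/2 = 9*π/2.
  u² cross terms: 2·(-4)·(3)·∫cos(x)·sin(4x) dx = -24·(8/15) = -64/5.
  So ∫_0^π u² dx = 8*π + 9*π/2 − 64/5 = -64/5 + 25*π/2.
  (u')² squared terms: (4)²·∫sin(x)² dx = 16·π/2 = 8*π;  (12)²·∫cos(4x)² dx = 144·π/2 = 72*π.
  (u')² cross terms: 2·(4)·(12)·∫sin(x)·cos(4x) dx = 96·(-2/15) = -64/5.
  So ∫_0^π (u')² dx = 8*π + 72*π − 64/5 = -64/5 + 80*π.
||u||_{H^1}^2 = (-64/5 + 25*π/2) + (-64/5 + 80*π) = -128/5 + 185*π/2.


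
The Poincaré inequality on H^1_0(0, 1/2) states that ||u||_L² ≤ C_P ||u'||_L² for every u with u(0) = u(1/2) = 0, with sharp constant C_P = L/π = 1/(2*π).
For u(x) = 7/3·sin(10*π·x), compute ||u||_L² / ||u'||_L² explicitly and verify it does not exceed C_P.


||u||_L² / ||u'||_L² = 1/(10*π) < C_P = 1/(2*π).

u(x) = 7/3·sin(10*π·x), so u'(x) = 70*π*cos(10*π*x)/3.
Writing u(x) = A·sin(kπx/L) with A = 7/3 and k = 5, use ∫_0^L sin²(kπx/L) dx = L/2 and ∫_0^L cos²(kπx/L) dx = L/2.
u² = 49/9·sin²(10*π·x) and (u')² = 4900*π^2/9·cos²(10*π·x), and each of sin², cos² integrates to L/2 = 1/4 over (0, 1/2).
∫_0^1/2 u² dx = 49/36, so ||u||_L² = 7/6.
∫_0^1/2 (u')² dx = 1225*π^2/9, so ||u'||_L² = 35*π/3.
Ratio ||u||_L² / ||u'||_L² = 1/(10*π).
Sharp Poincaré constant on H^1_0(0, 1/2) is C_P = L/π = 1/(2*π), achieved by sin(2*π·x).
This is the k = 5 harmonic; the ratio L/(kπ) is strictly less than C_P = L/π, consistent with the sharp inequality ||u||_L² ≤ C_P ||u'||_L².


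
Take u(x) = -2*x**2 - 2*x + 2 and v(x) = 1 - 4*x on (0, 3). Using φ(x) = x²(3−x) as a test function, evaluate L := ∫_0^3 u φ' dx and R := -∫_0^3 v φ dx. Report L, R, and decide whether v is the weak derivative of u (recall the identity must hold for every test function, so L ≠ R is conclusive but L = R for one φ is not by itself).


LHS = 621/10, RHS = 837/20. No, v is not the weak derivative of u.

u(x) = -2*x**2 - 2*x + 2, classical derivative u'(x) = -4*x - 2.
φ(x) = x²(3−x), so φ'(x) = 3*x*(2 - x).
Note φ(0) = φ(3) = 0, so the boundary term u·φ vanishes.
LHS = ∫_0^3 u(x) φ'(x) dx = ∫_0^3 (6*x^4 - 6*x^3 - 18*x^2 + 12*x) dx. Term by term:
  ∫_0^3 6*x^4 dx = 1458/5;  ∫_0^3 -6*x^3 dx = -243/2;  ∫_0^3 -18*x^2 dx = -162;
  ∫_0^3 12*x dx = 54.
Sum: 1458/5 − 243/2 − 162 + 54 = 621/10.
So LHS = 621/10.
∫_0^3 v(x) φ(x) dx = ∫_0^3 (4*x^4 - 13*x^3 + 3*x^2) dx. Term by term:
  ∫_0^3 4*x^4 dx = 972/5;  ∫_0^3 -13*x^3 dx = -1053/4;  ∫_0^3 3*x^2 dx = 27.
Sum: 972/5 − 1053/4 + 27 = -837/20.
So RHS = -∫_0^3 v(x) φ(x) dx = 837/20.
LHS − RHS = 81/4 ≠ 0, so the identity fails.
(For a valid weak derivative the identity must hold for EVERY test function, in particular this one. The failure shows v is NOT the weak derivative of u.)
Correct weak derivative would be u'(x) = -4*x - 2.


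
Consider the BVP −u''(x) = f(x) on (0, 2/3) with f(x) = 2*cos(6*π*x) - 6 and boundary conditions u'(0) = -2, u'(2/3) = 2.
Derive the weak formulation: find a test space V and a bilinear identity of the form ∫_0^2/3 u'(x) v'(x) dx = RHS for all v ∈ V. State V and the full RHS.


V = H^1(0, 2/3) (v unrestricted at boundary; u is determined up to an additive constant); weak form: ∫_0^2/3 u'v' dx = ∫_0^2/3 (2*cos(6*π*x) - 6) v dx + 2·v(2/3) + 2·v(0) for all v ∈ V.

Multiply both sides by a test function v and integrate from 0 to 2/3:
  ∫_0^2/3 −u''(x) v(x) dx = ∫_0^2/3 f(x) v(x) dx.
Integrate the LHS by parts once:
  ∫_0^2/3 −u'' v dx = −[u'(x) v(x)]_0^2/3 + ∫_0^2/3 u'(x) v'(x) dx.
Thus ∫_0^2/3 u'(x) v'(x) dx = ∫_0^2/3 f(x) v(x) dx + [u'(x) v(x)]_0^2/3.
Choose V so that boundary terms are either known or forced to vanish.
u has inhomogeneous Neumann u'(0) = -2, u'(2/3) = 2. [u' v]_0^2/3 = (2)·v(2/3) − (-2)·v(0) = 2·v(2/3) + 2·v(0). Take V = H^1(0, 2/3); boundary term becomes part of RHS.
Weak formulation: find u (satisfying any essential BC) such that ∫_0^2/3 u'(x) v'(x) dx = ∫_0^2/3 f v dx + 2·v(2/3) + 2·v(0) for all v ∈ V (Neumann data are natural BCs: they enter the RHS as boundary terms).
Substituting f(x) = 2*cos(6*π*x) - 6, the right-hand side is ∫_0^2/3 (2*cos(6*π*x) - 6) v dx + 2·v(2/3) + 2·v(0).
Compatibility check (pure Neumann): taking v ≡ 1 ∈ V gives 0 = ∫_0^2/3 f dx + (2) − (-2), i.e. ∫_0^2/3 f dx must equal u'(0) − u'(2/3) = -4. Indeed ∫_0^2/3 (2*cos(6*π*x) - 6) dx = -4, so the data are compatible. The solution is then unique only up to an additive constant (fix it e.g. by requiring ∫_0^2/3 u dx = 0).


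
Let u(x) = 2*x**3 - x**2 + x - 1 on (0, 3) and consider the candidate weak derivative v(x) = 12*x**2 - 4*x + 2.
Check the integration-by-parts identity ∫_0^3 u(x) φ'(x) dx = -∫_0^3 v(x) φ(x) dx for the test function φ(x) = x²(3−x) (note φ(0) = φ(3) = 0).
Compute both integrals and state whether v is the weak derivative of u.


LHS = -513/4, RHS = -513/2. No, v is not the weak derivative of u.

u(x) = 2*x**3 - x**2 + x - 1, classical derivative u'(x) = 6*x**2 - 2*x + 1.
φ(x) = x²(3−x), so φ'(x) = 3*x*(2 - x).
Note φ(0) = φ(3) = 0, so the boundary term u·φ vanishes.
LHS = ∫_0^3 u(x) φ'(x) dx = ∫_0^3 (-6*x^5 + 15*x^4 - 9*x^3 + 9*x^2 - 6*x) dx. Term by term:
  ∫_0^3 -6*x^5 dx = -729;  ∫_0^3 15*x^4 dx = 729;  ∫_0^3 -9*x^3 dx = -729/4;
  ∫_0^3 9*x^2 dx = 81;  ∫_0^3 -6*x dx = -27.
Sum: -729 + 729 − 729/4 + 81 − 27 = -513/4.
So LHS = -513/4.
∫_0^3 v(x) φ(x) dx = ∫_0^3 (-12*x^5 + 40*x^4 - 14*x^3 + 6*x^2) dx. Term by term:
  ∫_0^3 -12*x^5 dx = -1458;  ∫_0^3 40*x^4 dx = 1944;  ∫_0^3 -14*x^3 dx = -567/2;
  ∫_0^3 6*x^2 dx = 54.
Sum: -1458 + 1944 − 567/2 + 54 = 513/2.
So RHS = -∫_0^3 v(x) φ(x) dx = -513/2.
LHS − RHS = 513/4 ≠ 0, so the identity fails.
(For a valid weak derivative the identity must hold for EVERY test function, in particular this one. The failure shows v is NOT the weak derivative of u.)
Correct weak derivative would be u'(x) = 6*x**2 - 2*x + 1.


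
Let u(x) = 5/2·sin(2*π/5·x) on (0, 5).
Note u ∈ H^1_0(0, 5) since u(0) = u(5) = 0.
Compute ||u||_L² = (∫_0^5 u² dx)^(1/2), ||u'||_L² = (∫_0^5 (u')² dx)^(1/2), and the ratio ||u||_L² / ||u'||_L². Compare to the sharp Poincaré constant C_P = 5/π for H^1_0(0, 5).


||u||_L² / ||u'||_L² = 5/(2*π) < C_P = 5/π.

u(x) = 5/2·sin(2*π/5·x), so u'(x) = π*cos(2*π*x/5).
Writing u(x) = A·sin(kπx/L) with A = 5/2 and k = 2, use ∫_0^L sin²(kπx/L) dx = L/2 and ∫_0^L cos²(kπx/L) dx = L/2.
u² = 25/4·sin²(2*π/5·x) and (u')² = π^2·cos²(2*π/5·x), and each of sin², cos² integrates to L/2 = 5/2 over (0, 5).
∫_0^5 u² dx = 125/8, so ||u||_L² = 5*sqrt(10)/4.
∫_0^5 (u')² dx = 5*π^2/2, so ||u'||_L² = sqrt(10)*π/2.
Ratio ||u||_L² / ||u'||_L² = 5/(2*π).
Sharp Poincaré constant on H^1_0(0, 5) is C_P = L/π = 5/π, achieved by sin(π/5·x).
This is the k = 2 harmonic; the ratio L/(kπ) is strictly less than C_P = L/π, consistent with the sharp inequality ||u||_L² ≤ C_P ||u'||_L².


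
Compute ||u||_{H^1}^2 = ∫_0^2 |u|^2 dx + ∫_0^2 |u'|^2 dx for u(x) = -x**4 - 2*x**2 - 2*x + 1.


||u||_{H^1}^2 = 269494/315

The H^1 norm (squared) on an interval (0, L) is
  ||u||_{H^1}^2 = ∫_0^L u(x)^2 dx + ∫_0^L u'(x)^2 dx.
Compute u'(x) = -4*x**3 - 4*x - 2.
Then u(x)^2 = x**8 + 4*x**6 + 4*x**5 + 2*x**4 + 8*x**3 - 4*x + 1 and u'(x)^2 = 16*x**6 + 32*x**4 + 16*x**3 + 16*x**2 + 16*x + 4.
Integrate each monomial from 0 to 2 using ∫_0^2 c·x^n dx = c·2^(n+1)/(n+1):
  ∫_0^2 u(x)^2 dx = ∫_0^2 (x^8 + 4*x^6 + 4*x^5 + 2*x^4 + 8*x^3 - 4*x + 1) dx. Term by term:
    ∫_0^2 x^8 dx = 512/9;  ∫_0^2 4*x^6 dx = 512/7;  ∫_0^2 4*x^5 dx = 128/3;
    ∫_0^2 2*x^4 dx = 64/5;  ∫_0^2 8*x^3 dx = 32;  ∫_0^2 -4*x dx = -8;
    ∫_0^2 1 dx = 2.
  Sum: 512/9 + 512/7 + 128/3 + 64/5 + 32 − 8 + 2 = 66622/315.
  ∫_0^2 u'(x)^2 dx = ∫_0^2 (16*x^6 + 32*x^4 + 16*x^3 + 16*x^2 + 16*x + 4) dx. Term by term:
    ∫_0^2 16*x^6 dx = 2048/7;  ∫_0^2 32*x^4 dx = 1024/5;  ∫_0^2 16*x^3 dx = 64;
    ∫_0^2 16*x^2 dx = 128/3;  ∫_0^2 16*x dx = 32;  ∫_0^2 4 dx = 8.
  Sum: 2048/7 + 1024/5 + 64 + 128/3 + 32 + 8 = 67624/105.
Adding: ||u||_{H^1}^2 = 66622/315 + 67624/105 = 269494/315.


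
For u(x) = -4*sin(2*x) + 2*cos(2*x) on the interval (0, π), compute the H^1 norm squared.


||u||_{H^1(0,π)}^2 = 50*π

u'(x) = -4*sin(2*x) - 8*cos(2*x).
Expand u² and (u')² and integrate term by term on (0, π), using: for integers n ≥ 1, ∫_0^π sin²(nx) dx = ∫_0^π cos²(nx) dx = π/2; for n ≠ n', ∫_0^π sin(nx)sin(n'x) dx = ∫_0^π cos(nx)cos(n'x) dx = 0; and by product-to-sum, ∫_0^π sin(nx)cos(n'x) dx = ½∫_0^π [sin((n+n')x) + sin((n−n')x)] dx, which is 0 when n+n' is even and 2n/(n²−n'²) when n+n' is odd (it need not vanish on (0, π)).
  u² squared terms: (-4)²·∫sin(2x)² dx = 16·π/2 = 8*π;  (2)²·∫cos(2x)² dx = 4·π/2 = 2*π.
  u² cross terms: 2·(-4)·(2)·∫sin(2x)·cos(2x) dx = -16·(0) = 0.
  So ∫_0^π u² dx = 8*π + 2*π + 0 = 10*π.
  (u')² squared terms: (-8)²·∫cos(2x)² dx = 64·π/2 = 32*π;  (-4)²·∫sin(2x)² dx = 16·π/2 = 8*π.
  (u')² cross terms: 2·(-8)·(-4)·∫cos(2x)·sin(2x) dx = 64·(0) = 0.
  So ∫_0^π (u')² dx = 32*π + 8*π + 0 = 40*π.
||u||_{H^1}^2 = (10*π) + (40*π) = 50*π.


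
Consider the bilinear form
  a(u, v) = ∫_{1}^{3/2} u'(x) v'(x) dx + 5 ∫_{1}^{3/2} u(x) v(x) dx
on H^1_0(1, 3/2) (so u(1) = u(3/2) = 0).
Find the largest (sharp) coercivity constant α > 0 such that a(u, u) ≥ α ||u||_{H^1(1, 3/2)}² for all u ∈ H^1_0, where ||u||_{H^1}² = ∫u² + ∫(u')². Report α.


α = 1

Coercivity of a(·,·) on H^1_0(1, 3/2) means a(u, u) ≥ α ||u||_{H^1}² for every u ∈ H^1_0.
The interval has length L = 1/2, and Poincaré/coercivity depend only on L. Here a(u, u) = ∫(u')² + (5)·∫u².
Here c = 5 ≥ 1, so a(u,u) = ∫(u')² + c∫u² ≥ ∫(u')² + ∫u² = ||u||_{H^1}², i.e. α = 1 works. No larger α is possible: a(u,u) ≥ α||u||_{H^1}² means (1−α)∫(u')² ≥ (α−c)∫u², and for the modes u_n = sin(nπ(x−x₀)/L) (x₀ the left endpoint) one has ∫u_n²/∫(u_n')² = (L/(nπ))² → 0, so a(u_n,u_n)/||u_n||_{H^1}² → 1. Hence the optimal constant is α = 1.
Therefore α = 1.


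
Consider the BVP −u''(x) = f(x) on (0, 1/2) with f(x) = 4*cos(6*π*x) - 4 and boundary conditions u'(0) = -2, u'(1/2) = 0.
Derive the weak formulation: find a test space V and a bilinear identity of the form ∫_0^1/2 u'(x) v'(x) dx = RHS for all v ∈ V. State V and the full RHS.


V = H^1(0, 1/2) (v unrestricted at boundary; u is determined up to an additive constant); weak form: ∫_0^1/2 u'v' dx = ∫_0^1/2 (4*cos(6*π*x) - 4) v dx + 2·v(0) for all v ∈ V.

Multiply both sides by a test function v and integrate from 0 to 1/2:
  ∫_0^1/2 −u''(x) v(x) dx = ∫_0^1/2 f(x) v(x) dx.
Integrate the LHS by parts once:
  ∫_0^1/2 −u'' v dx = −[u'(x) v(x)]_0^1/2 + ∫_0^1/2 u'(x) v'(x) dx.
Thus ∫_0^1/2 u'(x) v'(x) dx = ∫_0^1/2 f(x) v(x) dx + [u'(x) v(x)]_0^1/2.
Choose V so that boundary terms are either known or forced to vanish.
u has inhomogeneous Neumann u'(0) = -2, u'(1/2) = 0. [u' v]_0^1/2 = (0)·v(1/2) − (-2)·v(0) = 2·v(0). Take V = H^1(0, 1/2); boundary term becomes part of RHS.
Weak formulation: find u (satisfying any essential BC) such that ∫_0^1/2 u'(x) v'(x) dx = ∫_0^1/2 f v dx + 2·v(0) for all v ∈ V (Neumann data are natural BCs: they enter the RHS as boundary terms).
Substituting f(x) = 4*cos(6*π*x) - 4, the right-hand side is ∫_0^1/2 (4*cos(6*π*x) - 4) v dx + 2·v(0).
Compatibility check (pure Neumann): taking v ≡ 1 ∈ V gives 0 = ∫_0^1/2 f dx + (0) − (-2), i.e. ∫_0^1/2 f dx must equal u'(0) − u'(1/2) = -2. Indeed ∫_0^1/2 (4*cos(6*π*x) - 4) dx = -2, so the data are compatible. The solution is then unique only up to an additive constant (fix it e.g. by requiring ∫_0^1/2 u dx = 0).


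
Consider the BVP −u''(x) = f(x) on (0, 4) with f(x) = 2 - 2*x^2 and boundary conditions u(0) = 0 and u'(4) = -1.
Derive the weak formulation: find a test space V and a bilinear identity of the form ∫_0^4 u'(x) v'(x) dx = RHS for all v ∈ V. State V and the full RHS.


V = {v ∈ H^1(0, 4) : v(0) = 0} (test functions vanish at x = 0 where u is specified); weak form: ∫_0^4 u'v' dx = ∫_0^4 (2 - 2*x^2) v dx − v(4) for all v ∈ V.

Multiply both sides by a test function v and integrate from 0 to 4:
  ∫_0^4 −u''(x) v(x) dx = ∫_0^4 f(x) v(x) dx.
Integrate the LHS by parts once:
  ∫_0^4 −u'' v dx = −[u'(x) v(x)]_0^4 + ∫_0^4 u'(x) v'(x) dx.
Thus ∫_0^4 u'(x) v'(x) dx = ∫_0^4 f(x) v(x) dx + [u'(x) v(x)]_0^4.
Choose V so that boundary terms are either known or forced to vanish.
Mixed BC: u(0) = 0 (Dirichlet) and u'(4) = -1 (Neumann). Define V = {v ∈ H^1(0, 4) : v(0) = 0}. Then [u' v]_0^4 = u'(4)·v(4) − u'(0)·0 = − v(4).
Weak formulation: find u (satisfying any essential BC) such that ∫_0^4 u'(x) v'(x) dx = ∫_0^4 f v dx − v(4) for all v ∈ V (Dirichlet at 0 absorbed into V; Neumann datum at x = 4 contributes the boundary term).
Substituting f(x) = 2 - 2*x^2, the right-hand side is ∫_0^4 (2 - 2*x^2) v dx − v(4).


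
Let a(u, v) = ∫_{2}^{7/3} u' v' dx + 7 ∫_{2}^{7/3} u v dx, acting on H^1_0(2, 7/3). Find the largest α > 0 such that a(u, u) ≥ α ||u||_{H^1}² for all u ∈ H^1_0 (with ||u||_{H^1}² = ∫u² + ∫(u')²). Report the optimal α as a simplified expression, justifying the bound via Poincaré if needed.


α = 1

Coercivity of a(·,·) on H^1_0(2, 7/3) means a(u, u) ≥ α ||u||_{H^1}² for every u ∈ H^1_0.
The interval has length L = 1/3, and Poincaré/coercivity depend only on L. Here a(u, u) = ∫(u')² + (7)·∫u².
Here c = 7 ≥ 1, so a(u,u) = ∫(u')² + c∫u² ≥ ∫(u')² + ∫u² = ||u||_{H^1}², i.e. α = 1 works. No larger α is possible: a(u,u) ≥ α||u||_{H^1}² means (1−α)∫(u')² ≥ (α−c)∫u², and for the modes u_n = sin(nπ(x−x₀)/L) (x₀ the left endpoint) one has ∫u_n²/∫(u_n')² = (L/(nπ))² → 0, so a(u_n,u_n)/||u_n||_{H^1}² → 1. Hence the optimal constant is α = 1.
Therefore α = 1.


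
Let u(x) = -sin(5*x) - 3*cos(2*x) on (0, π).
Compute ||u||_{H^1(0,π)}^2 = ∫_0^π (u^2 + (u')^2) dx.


||u||_{H^1(0,π)}^2 = 100/7 + 71*π/2

u'(x) = 6*sin(2*x) - 5*cos(5*x).
Expand u² and (u')² and integrate term by term on (0, π), using: for integers n ≥ 1, ∫_0^π sin²(nx) dx = ∫_0^π cos²(nx) dx = π/2; for n ≠ n', ∫_0^π sin(nx)sin(n'x) dx = ∫_0^π cos(nx)cos(n'x) dx = 0; and by product-to-sum, ∫_0^π sin(nx)cos(n'x) dx = ½∫_0^π [sin((n+n')x) + sin((n−n')x)] dx, which is 0 when n+n' is even and 2n/(n²−n'²) when n+n' is odd (it need not vanish on (0, π)).
  u² squared terms: (-1)²·∫sin(5x)² dx = 1·π/2 = π/2;  (-3)²·∫cos(2x)² dx = 9·π/2 = 9*π/2.
  u² cross terms: 2·(-1)·(-3)·∫sin(5x)·cos(2x) dx = 6·(10/21) = 20/7.
  So ∫_0^π u² dx = π/2 + 9*π/2 + 20/7 = 20/7 + 5*π.
  (u')² squared terms: (-5)²·∫cos(5x)² dx = 25·π/2 = 25*π/2;  (6)²·∫sin(2x)² dx = 36·π/2 = 18*π.
  (u')² cross terms: 2·(-5)·(6)·∫cos(5x)·sin(2x) dx = -60·(-4/21) = 80/7.
  So ∫_0^π (u')² dx = 25*π/2 + 18*π + 80/7 = 80/7 + 61*π/2.
||u||_{H^1}^2 = (20/7 + 5*π) + (80/7 + 61*π/2) = 100/7 + 71*π/2.


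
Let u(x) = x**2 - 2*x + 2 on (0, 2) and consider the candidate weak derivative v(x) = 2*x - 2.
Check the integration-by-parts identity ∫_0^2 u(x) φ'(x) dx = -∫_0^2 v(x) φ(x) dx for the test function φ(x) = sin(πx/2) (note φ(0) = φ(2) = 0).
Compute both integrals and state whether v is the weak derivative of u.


LHS = 0, RHS = 0. Yes, v = u' weakly.

u(x) = x**2 - 2*x + 2, classical derivative u'(x) = 2*x - 2.
φ(x) = sin(πx/2), so φ'(x) = π*cos(π*x/2)/2.
Note φ(0) = φ(2) = 0, so the boundary term u·φ vanishes.
LHS = ∫_0^2 u(x) φ'(x) dx = ∫_0^2 (π*x^2*cos(π*x/2)/2 - π*x*cos(π*x/2) + π*cos(π*x/2)) dx. Term by term:
  ∫_0^2 π*cos(π*x/2) dx = 0;  ∫_0^2 π*x^2*cos(π*x/2)/2 dx = -8/π;  ∫_0^2 -π*x*cos(π*x/2) dx = 8/π.
Sum: 0 − 8/π + 8/π = 0.
So LHS = 0.
∫_0^2 v(x) φ(x) dx = ∫_0^2 (2*x*sin(π*x/2) - 2*sin(π*x/2)) dx. Term by term:
  ∫_0^2 -2*sin(π*x/2) dx = -8/π;  ∫_0^2 2*x*sin(π*x/2) dx = 8/π.
Sum: -8/π + 8/π = 0.
So RHS = -∫_0^2 v(x) φ(x) dx = 0.
LHS = RHS, so the identity holds for this test φ.
Moreover u is smooth here and v(x) = u'(x) = 2*x - 2 pointwise, so the identity holds for every test function. Hence v is the weak derivative of u.


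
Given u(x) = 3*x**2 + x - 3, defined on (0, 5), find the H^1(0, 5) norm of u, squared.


||u||_{H^1}^2 = 44875/6

The H^1 norm (squared) on an interval (0, L) is
  ||u||_{H^1}^2 = ∫_0^L u(x)^2 dx + ∫_0^L u'(x)^2 dx.
Compute u'(x) = 6*x + 1.
Then u(x)^2 = 9*x**4 + 6*x**3 - 17*x**2 - 6*x + 9 and u'(x)^2 = 36*x**2 + 12*x + 1.
Integrate each monomial from 0 to 5 using ∫_0^5 c·x^n dx = c·5^(n+1)/(n+1):
  ∫_0^5 u(x)^2 dx = ∫_0^5 (9*x^4 + 6*x^3 - 17*x^2 - 6*x + 9) dx. Term by term:
    ∫_0^5 9*x^4 dx = 5625;  ∫_0^5 6*x^3 dx = 1875/2;  ∫_0^5 -17*x^2 dx = -2125/3;
    ∫_0^5 -6*x dx = -75;  ∫_0^5 9 dx = 45.
  Sum: 5625 + 1875/2 − 2125/3 − 75 + 45 = 34945/6.
  ∫_0^5 u'(x)^2 dx = ∫_0^5 (36*x^2 + 12*x + 1) dx. Term by term:
    ∫_0^5 36*x^2 dx = 1500;  ∫_0^5 12*x dx = 150;  ∫_0^5 1 dx = 5.
  Sum: 1500 + 150 + 5 = 1655.
Adding: ||u||_{H^1}^2 = 34945/6 + 1655 = 44875/6.


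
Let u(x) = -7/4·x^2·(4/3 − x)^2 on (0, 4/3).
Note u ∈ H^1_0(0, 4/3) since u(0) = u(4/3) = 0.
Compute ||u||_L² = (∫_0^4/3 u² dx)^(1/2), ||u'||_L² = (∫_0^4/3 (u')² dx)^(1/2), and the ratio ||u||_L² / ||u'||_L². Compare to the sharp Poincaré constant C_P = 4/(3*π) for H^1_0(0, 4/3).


||u||_L² / ||u'||_L² = 2*sqrt(3)/9 < C_P = 4/(3*π).

u(x) = -7/4·x^2·(4/3 − x)^2, so u'(x) = 7*x*(-9*x^2 + 18*x - 8)/9.
u(x) = -7/4·x^2·(4/3 − x)^2 vanishes at x = 0 and x = 4/3, so u ∈ H^1_0(0, 4/3). Differentiate via the product rule and integrate the resulting polynomials term by term.
  ∫_0^4/3 u² dx = ∫_0^4/3 (49*x^8/16 - 49*x^7/3 + 98*x^6/3 - 784*x^5/27 + 784*x^4/81) dx. Term by term:
    ∫_0^4/3 49*x^8/16 dx = 802816/177147;  ∫_0^4/3 -49*x^7/3 dx = -401408/19683;  ∫_0^4/3 98*x^6/3 dx = 229376/6561;
    ∫_0^4/3 -784*x^5/27 dx = -1605632/59049;  ∫_0^4/3 784*x^4/81 dx = 802816/98415.
  Sum: 802816/177147 − 401408/19683 + 229376/6561 − 1605632/59049 + 802816/98415 = 57344/885735.
  ∫_0^4/3 (u')² dx = ∫_0^4/3 (49*x^6 - 196*x^5 + 2548*x^4/9 - 1568*x^3/9 + 3136*x^2/81) dx. Term by term:
    ∫_0^4/3 49*x^6 dx = 114688/2187;  ∫_0^4/3 -196*x^5 dx = -401408/2187;  ∫_0^4/3 2548*x^4/9 dx = 2609152/10935;
    ∫_0^4/3 -1568*x^3/9 dx = -100352/729;  ∫_0^4/3 3136*x^2/81 dx = 200704/6561.
  Sum: 114688/2187 − 401408/2187 + 2609152/10935 − 100352/729 + 200704/6561 = 14336/32805.
∫_0^4/3 u² dx = 57344/885735, so ||u||_L² = 64*sqrt(210)/3645.
∫_0^4/3 (u')² dx = 14336/32805, so ||u'||_L² = 32*sqrt(70)/405.
Ratio ||u||_L² / ||u'||_L² = 2*sqrt(3)/9.
Sharp Poincaré constant on H^1_0(0, 4/3) is C_P = L/π = 4/(3*π), achieved by sin(3*π/4·x).
A polynomial bump cannot attain the sharp Poincaré constant (only the first sine eigenfunction does), so the ratio is strictly less than C_P, consistent with ||u||_L² ≤ C_P ||u'||_L².


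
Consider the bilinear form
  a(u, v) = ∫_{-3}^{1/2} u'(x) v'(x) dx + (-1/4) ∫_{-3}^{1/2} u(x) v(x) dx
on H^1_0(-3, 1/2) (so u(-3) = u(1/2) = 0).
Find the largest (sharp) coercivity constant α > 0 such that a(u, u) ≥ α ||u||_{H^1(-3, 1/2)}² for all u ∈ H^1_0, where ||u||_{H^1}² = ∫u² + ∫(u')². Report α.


α = (-49 + 16*π^2)/(4*(4*π^2 + 49))

Coercivity of a(·,·) on H^1_0(-3, 1/2) means a(u, u) ≥ α ||u||_{H^1}² for every u ∈ H^1_0.
The interval has length L = 7/2, and Poincaré/coercivity depend only on L. Here a(u, u) = ∫(u')² + (-1/4)·∫u².
Here c = -1/4 < 0 with |c| < (π/L)² = 4*π^2/49, so coercivity still holds. The condition a(u,u) ≥ α||u||_{H^1}² reads (1−α)∫(u')² ≥ (α−c)∫u². Any admissible α is ≤ 1 (rapidly oscillating u have ∫u²/∫(u')² → 0), and α = 1 would force 0 ≥ (1−c)∫u², impossible since c < 1; so 1−α > 0. By the sharp Poincaré inequality on H^1_0 of an interval of length L, ∫(u')² ≥ (π/L)²∫u² with equality for the first sine mode sin(π(x−x₀)/L) (x₀ the left endpoint), so the inequality holds for all u iff (1−α)(π/L)² ≥ α − c, i.e. α ≤ ((π/L)² + c)/((π/L)² + 1) = (1 + c(L/π)²)/(1 + (L/π)²). (Direct route, valid since c ≤ 0: Poincaré gives c∫u² ≥ c(L/π)²∫(u')², so a(u,u) ≥ (1 + c(L/π)²)∫(u')², while ||u||_{H^1}² ≤ (1 + (L/π)²)∫(u')²; dividing yields the same α.) With (π/L)² = 4*π^2/49 and c = -1/4, the largest admissible constant is α = ((π/L)² + c)/((π/L)² + 1).
Simplifying, α = (-49 + 16*π^2)/(4*(4*π^2 + 49)).


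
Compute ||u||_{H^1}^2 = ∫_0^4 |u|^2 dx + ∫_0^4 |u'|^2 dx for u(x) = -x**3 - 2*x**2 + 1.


||u||_{H^1}^2 = 987172/105

The H^1 norm (squared) on an interval (0, L) is
  ||u||_{H^1}^2 = ∫_0^L u(x)^2 dx + ∫_0^L u'(x)^2 dx.
Compute u'(x) = -3*x**2 - 4*x.
Then u(x)^2 = x**6 + 4*x**5 + 4*x**4 - 2*x**3 - 4*x**2 + 1 and u'(x)^2 = 9*x**4 + 24*x**3 + 16*x**2.
Integrate each monomial from 0 to 4 using ∫_0^4 c·x^n dx = c·4^(n+1)/(n+1):
  ∫_0^4 u(x)^2 dx = ∫_0^4 (x^6 + 4*x^5 + 4*x^4 - 2*x^3 - 4*x^2 + 1) dx. Term by term:
    ∫_0^4 x^6 dx = 16384/7;  ∫_0^4 4*x^5 dx = 8192/3;  ∫_0^4 4*x^4 dx = 4096/5;
    ∫_0^4 -2*x^3 dx = -128;  ∫_0^4 -4*x^2 dx = -256/3;  ∫_0^4 1 dx = 4.
  Sum: 16384/7 + 8192/3 + 4096/5 − 128 − 256/3 + 4 = 596516/105.
  ∫_0^4 u'(x)^2 dx = ∫_0^4 (9*x^4 + 24*x^3 + 16*x^2) dx. Term by term:
    ∫_0^4 9*x^4 dx = 9216/5;  ∫_0^4 24*x^3 dx = 1536;  ∫_0^4 16*x^2 dx = 1024/3.
  Sum: 9216/5 + 1536 + 1024/3 = 55808/15.
Adding: ||u||_{H^1}^2 = 596516/105 + 55808/15 = 987172/105.


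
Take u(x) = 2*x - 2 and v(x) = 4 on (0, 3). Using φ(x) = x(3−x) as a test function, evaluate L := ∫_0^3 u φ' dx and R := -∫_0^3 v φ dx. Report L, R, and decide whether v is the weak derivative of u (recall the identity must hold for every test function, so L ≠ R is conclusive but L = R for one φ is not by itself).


LHS = -9, RHS = -18. No, v is not the weak derivative of u.

u(x) = 2*x - 2, classical derivative u'(x) = 2.
φ(x) = x(3−x), so φ'(x) = 3 - 2*x.
Note φ(0) = φ(3) = 0, so the boundary term u·φ vanishes.
LHS = ∫_0^3 u(x) φ'(x) dx = ∫_0^3 (-4*x^2 + 10*x - 6) dx. Term by term:
  ∫_0^3 -4*x^2 dx = -36;  ∫_0^3 10*x dx = 45;  ∫_0^3 -6 dx = -18.
Sum: -36 + 45 − 18 = -9.
So LHS = -9.
∫_0^3 v(x) φ(x) dx = ∫_0^3 (-4*x^2 + 12*x) dx. Term by term:
  ∫_0^3 -4*x^2 dx = -36;  ∫_0^3 12*x dx = 54.
Sum: -36 + 54 = 18.
So RHS = -∫_0^3 v(x) φ(x) dx = -18.
LHS − RHS = 9 ≠ 0, so the identity fails.
(For a valid weak derivative the identity must hold for EVERY test function, in particular this one. The failure shows v is NOT the weak derivative of u.)
Correct weak derivative would be u'(x) = 2.


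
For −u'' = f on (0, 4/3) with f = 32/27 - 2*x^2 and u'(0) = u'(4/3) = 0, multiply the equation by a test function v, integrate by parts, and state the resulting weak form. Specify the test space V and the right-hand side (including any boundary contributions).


V = H^1(0, 4/3) (no boundary constraint on v; u is determined up to an additive constant); weak form: ∫_0^4/3 u'v' dx = ∫_0^4/3 (32/27 - 2*x^2) v dx for all v ∈ V.

Multiply both sides by a test function v and integrate from 0 to 4/3:
  ∫_0^4/3 −u''(x) v(x) dx = ∫_0^4/3 f(x) v(x) dx.
Integrate the LHS by parts once:
  ∫_0^4/3 −u'' v dx = −[u'(x) v(x)]_0^4/3 + ∫_0^4/3 u'(x) v'(x) dx.
Thus ∫_0^4/3 u'(x) v'(x) dx = ∫_0^4/3 f(x) v(x) dx + [u'(x) v(x)]_0^4/3.
Choose V so that boundary terms are either known or forced to vanish.
u has homogeneous Neumann: u'(0) = u'(4/3) = 0. So [u' v]_0^4/3 = 0·v(4/3) − 0·v(0) = 0 for any v; take V = H^1(0, 4/3).
Weak formulation: find u (satisfying any essential BC) such that ∫_0^4/3 u'(x) v'(x) dx = ∫_0^4/3 f v dx for all v ∈ V (homogeneous Neumann, so boundary terms vanish).
Substituting f(x) = 32/27 - 2*x^2, the right-hand side is ∫_0^4/3 (32/27 - 2*x^2) v dx.
Compatibility check (pure Neumann): taking v ≡ 1 ∈ V gives 0 = ∫_0^4/3 f dx + (0) − (0), i.e. ∫_0^4/3 f dx must equal u'(0) − u'(4/3) = 0. Indeed ∫_0^4/3 (32/27 - 2*x^2) dx = 0, so the data are compatible. The solution is then unique only up to an additive constant (fix it e.g. by requiring ∫_0^4/3 u dx = 0).


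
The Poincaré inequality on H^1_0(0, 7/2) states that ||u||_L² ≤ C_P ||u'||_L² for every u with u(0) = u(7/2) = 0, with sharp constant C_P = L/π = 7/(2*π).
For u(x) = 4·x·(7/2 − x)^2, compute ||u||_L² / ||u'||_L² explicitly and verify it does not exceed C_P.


||u||_L² / ||u'||_L² = sqrt(14)/4 < C_P = 7/(2*π).

u(x) = 4·x·(7/2 − x)^2, so u'(x) = (2*x - 7)*(6*x - 7).
u(x) = 4·x·(7/2 − x)^2 vanishes at x = 0 and x = 7/2, so u ∈ H^1_0(0, 7/2). Differentiate via the product rule and integrate the resulting polynomials term by term.
  ∫_0^7/2 u² dx = ∫_0^7/2 (16*x^6 - 224*x^5 + 1176*x^4 - 2744*x^3 + 2401*x^2) dx. Term by term:
    ∫_0^7/2 16*x^6 dx = 117649/8;  ∫_0^7/2 -224*x^5 dx = -823543/12;  ∫_0^7/2 1176*x^4 dx = 2470629/20;
    ∫_0^7/2 -2744*x^3 dx = -823543/8;  ∫_0^7/2 2401*x^2 dx = 823543/24.
  Sum: 117649/8 − 823543/12 + 2470629/20 − 823543/8 + 823543/24 = 117649/120.
  ∫_0^7/2 (u')² dx = ∫_0^7/2 (144*x^4 - 1344*x^3 + 4312*x^2 - 5488*x + 2401) dx. Term by term:
    ∫_0^7/2 144*x^4 dx = 151263/10;  ∫_0^7/2 -1344*x^3 dx = -50421;  ∫_0^7/2 4312*x^2 dx = 184877/3;
    ∫_0^7/2 -5488*x dx = -33614;  ∫_0^7/2 2401 dx = 16807/2.
  Sum: 151263/10 − 50421 + 184877/3 − 33614 + 16807/2 = 16807/15.
∫_0^7/2 u² dx = 117649/120, so ||u||_L² = 343*sqrt(30)/60.
∫_0^7/2 (u')² dx = 16807/15, so ||u'||_L² = 49*sqrt(105)/15.
Ratio ||u||_L² / ||u'||_L² = sqrt(14)/4.
Sharp Poincaré constant on H^1_0(0, 7/2) is C_P = L/π = 7/(2*π), achieved by sin(2*π/7·x).
A polynomial bump cannot attain the sharp Poincaré constant (only the first sine eigenfunction does), so the ratio is strictly less than C_P, consistent with ||u||_L² ≤ C_P ||u'||_L².


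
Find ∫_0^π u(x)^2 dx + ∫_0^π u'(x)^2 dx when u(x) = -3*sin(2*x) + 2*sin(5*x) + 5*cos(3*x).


||u||_{H^1(0,π)}^2 = 240 + 399*π/2

u'(x) = -15*sin(3*x) - 6*cos(2*x) + 10*cos(5*x).
Expand u² and (u')² and integrate term by term on (0, π), using: for integers n ≥ 1, ∫_0^π sin²(nx) dx = ∫_0^π cos²(nx) dx = π/2; for n ≠ n', ∫_0^π sin(nx)sin(n'x) dx = ∫_0^π cos(nx)cos(n'x) dx = 0; and by product-to-sum, ∫_0^π sin(nx)cos(n'x) dx = ½∫_0^π [sin((n+n')x) + sin((n−n')x)] dx, which is 0 when n+n' is even and 2n/(n²−n'²) when n+n' is odd (it need not vanish on (0, π)).
  u² squared terms: (-3)²·∫sin(2x)² dx = 9·π/2 = 9*π/2;  (2)²·∫sin(5x)² dx = 4·π/2 = 2*π;  (5)²·∫cos(3x)² dx = 25·π/2 = 25*π/2.
  u² cross terms: 2·(-3)·(2)·∫sin(2x)·sin(5x) dx = -12·(0) = 0;  2·(-3)·(5)·∫sin(2x)·cos(3x) dx = -30·(-4/5) = 24;  2·(2)·(5)·∫sin(5x)·cos(3x) dx = 20·(0) = 0.
  So ∫_0^π u² dx = 9*π/2 + 2*π + 25*π/2 + 0 + 24 + 0 = 24 + 19*π.
  (u')² squared terms: (-15)²·∫sin(3x)² dx = 225·π/2 = 225*π/2;  (-6)²·∫cos(2x)² dx = 36·π/2 = 18*π;  (10)²·∫cos(5x)² dx = 100·π/2 = 50*π.
  (u')² cross terms: 2·(-15)·(-6)·∫sin(3x)·cos(2x) dx = 180·(6/5) = 216;  2·(-15)·(10)·∫sin(3x)·cos(5x) dx = -300·(0) = 0;  2·(-6)·(10)·∫cos(2x)·cos(5x) dx = -120·(0) = 0.
  So ∫_0^π (u')² dx = 225*π/2 + 18*π + 50*π + 216 + 0 + 0 = 216 + 361*π/2.
||u||_{H^1}^2 = (24 + 19*π) + (216 + 361*π/2) = 240 + 399*π/2.


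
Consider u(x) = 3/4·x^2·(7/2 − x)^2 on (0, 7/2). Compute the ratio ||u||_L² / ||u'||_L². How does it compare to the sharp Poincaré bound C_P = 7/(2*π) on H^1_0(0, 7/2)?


||u||_L² / ||u'||_L² = 7*sqrt(3)/12 < C_P = 7/(2*π).

u(x) = 3/4·x^2·(7/2 − x)^2, so u'(x) = 3*x*(2*x - 7)*(4*x - 7)/8.
u(x) = 3/4·x^2·(7/2 − x)^2 vanishes at x = 0 and x = 7/2, so u ∈ H^1_0(0, 7/2). Differentiate via the product rule and integrate the resulting polynomials term by term.
  ∫_0^7/2 u² dx = ∫_0^7/2 (9*x^8/16 - 63*x^7/8 + 1323*x^6/32 - 3087*x^5/32 + 21609*x^4/256) dx. Term by term:
    ∫_0^7/2 9*x^8/16 dx = 40353607/8192;  ∫_0^7/2 -63*x^7/8 dx = -363182463/16384;  ∫_0^7/2 1323*x^6/32 dx = 155649627/4096;
    ∫_0^7/2 -3087*x^5/32 dx = -121060821/4096;  ∫_0^7/2 21609*x^4/256 dx = 363182463/40960.
  Sum: 40353607/8192 − 363182463/16384 + 155649627/4096 − 121060821/4096 + 363182463/40960 = 5764801/81920.
  ∫_0^7/2 (u')² dx = ∫_0^7/2 (9*x^6 - 189*x^5/2 + 5733*x^4/16 - 9261*x^3/16 + 21609*x^2/64) dx. Term by term:
    ∫_0^7/2 9*x^6 dx = 1058841/128;  ∫_0^7/2 -189*x^5/2 dx = -7411887/256;  ∫_0^7/2 5733*x^4/16 dx = 96354531/2560;
    ∫_0^7/2 -9261*x^3/16 dx = -22235661/1024;  ∫_0^7/2 21609*x^2/64 dx = 2470629/512.
  Sum: 1058841/128 − 7411887/256 + 96354531/2560 − 22235661/1024 + 2470629/512 = 352947/5120.
∫_0^7/2 u² dx = 5764801/81920, so ||u||_L² = 2401*sqrt(5)/640.
∫_0^7/2 (u')² dx = 352947/5120, so ||u'||_L² = 343*sqrt(15)/160.
Ratio ||u||_L² / ||u'||_L² = 7*sqrt(3)/12.
Sharp Poincaré constant on H^1_0(0, 7/2) is C_P = L/π = 7/(2*π), achieved by sin(2*π/7·x).
A polynomial bump cannot attain the sharp Poincaré constant (only the first sine eigenfunction does), so the ratio is strictly less than C_P, consistent with ||u||_L² ≤ C_P ||u'||_L².


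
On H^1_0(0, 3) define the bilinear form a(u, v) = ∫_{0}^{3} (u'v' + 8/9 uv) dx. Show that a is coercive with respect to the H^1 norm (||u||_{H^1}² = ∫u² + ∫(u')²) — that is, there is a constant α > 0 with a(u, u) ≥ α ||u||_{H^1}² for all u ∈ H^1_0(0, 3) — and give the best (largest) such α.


α = (8 + π^2)/(9 + π^2)

Coercivity of a(·,·) on H^1_0(0, 3) means a(u, u) ≥ α ||u||_{H^1}² for every u ∈ H^1_0.
The interval has length L = 3, and Poincaré/coercivity depend only on L. Here a(u, u) = ∫(u')² + (8/9)·∫u².
Here 0 < c = 8/9 < 1. The condition a(u,u) ≥ α||u||_{H^1}² reads (1−α)∫(u')² ≥ (α−c)∫u². Any admissible α is ≤ 1 (rapidly oscillating u have ∫u²/∫(u')² → 0), and α = 1 would force 0 ≥ (1−c)∫u², impossible since c < 1; so 1−α > 0. By the sharp Poincaré inequality on H^1_0 of an interval of length L, ∫(u')² ≥ (π/L)²∫u² with equality for the first sine mode sin(π(x−x₀)/L) (x₀ the left endpoint), so the inequality holds for all u iff (1−α)(π/L)² ≥ α − c, i.e. α ≤ ((π/L)² + c)/((π/L)² + 1) = (1 + c(L/π)²)/(1 + (L/π)²). With (π/L)² = π^2/9 and c = 8/9, the largest admissible constant is α = ((π/L)² + c)/((π/L)² + 1).
Simplifying, α = (8 + π^2)/(9 + π^2).


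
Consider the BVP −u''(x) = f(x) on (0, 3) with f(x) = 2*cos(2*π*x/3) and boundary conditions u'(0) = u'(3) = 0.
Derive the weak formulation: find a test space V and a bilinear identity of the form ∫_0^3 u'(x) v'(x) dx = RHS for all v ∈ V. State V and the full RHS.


V = H^1(0, 3) (no boundary constraint on v; u is determined up to an additive constant); weak form: ∫_0^3 u'v' dx = ∫_0^3 (2*cos(2*π*x/3)) v dx for all v ∈ V.

Multiply both sides by a test function v and integrate from 0 to 3:
  ∫_0^3 −u''(x) v(x) dx = ∫_0^3 f(x) v(x) dx.
Integrate the LHS by parts once:
  ∫_0^3 −u'' v dx = −[u'(x) v(x)]_0^3 + ∫_0^3 u'(x) v'(x) dx.
Thus ∫_0^3 u'(x) v'(x) dx = ∫_0^3 f(x) v(x) dx + [u'(x) v(x)]_0^3.
Choose V so that boundary terms are either known or forced to vanish.
u has homogeneous Neumann: u'(0) = u'(3) = 0. So [u' v]_0^3 = 0·v(3) − 0·v(0) = 0 for any v; take V = H^1(0, 3).
Weak formulation: find u (satisfying any essential BC) such that ∫_0^3 u'(x) v'(x) dx = ∫_0^3 f v dx for all v ∈ V (homogeneous Neumann, so boundary terms vanish).
Substituting f(x) = 2*cos(2*π*x/3), the right-hand side is ∫_0^3 (2*cos(2*π*x/3)) v dx.
Compatibility check (pure Neumann): taking v ≡ 1 ∈ V gives 0 = ∫_0^3 f dx + (0) − (0), i.e. ∫_0^3 f dx must equal u'(0) − u'(3) = 0. Indeed ∫_0^3 (2*cos(2*π*x/3)) dx = 0, so the data are compatible. The solution is then unique only up to an additive constant (fix it e.g. by requiring ∫_0^3 u dx = 0).


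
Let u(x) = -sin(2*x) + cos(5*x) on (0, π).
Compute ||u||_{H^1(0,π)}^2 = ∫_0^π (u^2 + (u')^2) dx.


||u||_{H^1(0,π)}^2 = 208/21 + 31*π/2

u'(x) = -5*sin(5*x) - 2*cos(2*x).
Expand u² and (u')² and integrate term by term on (0, π), using: for integers n ≥ 1, ∫_0^π sin²(nx) dx = ∫_0^π cos²(nx) dx = π/2; for n ≠ n', ∫_0^π sin(nx)sin(n'x) dx = ∫_0^π cos(nx)cos(n'x) dx = 0; and by product-to-sum, ∫_0^π sin(nx)cos(n'x) dx = ½∫_0^π [sin((n+n')x) + sin((n−n')x)] dx, which is 0 when n+n' is even and 2n/(n²−n'²) when n+n' is odd (it need not vanish on (0, π)).
  u² squared terms: (-1)²·∫sin(2x)² dx = 1·π/2 = π/2;  (1)²·∫cos(5x)² dx = 1·π/2 = π/2.
  u² cross terms: 2·(-1)·(1)·∫sin(2x)·cos(5x) dx = -2·(-4/21) = 8/21.
  So ∫_0^π u² dx = π/2 + π/2 + 8/21 = 8/21 + π.
  (u')² squared terms: (-5)²·∫sin(5x)² dx = 25·π/2 = 25*π/2;  (-2)²·∫cos(2x)² dx = 4·π/2 = 2*π.
  (u')² cross terms: 2·(-5)·(-2)·∫sin(5x)·cos(2x) dx = 20·(10/21) = 200/21.
  So ∫_0^π (u')² dx = 25*π/2 + 2*π + 200/21 = 200/21 + 29*π/2.
||u||_{H^1}^2 = (8/21 + π) + (200/21 + 29*π/2) = 208/21 + 31*π/2.


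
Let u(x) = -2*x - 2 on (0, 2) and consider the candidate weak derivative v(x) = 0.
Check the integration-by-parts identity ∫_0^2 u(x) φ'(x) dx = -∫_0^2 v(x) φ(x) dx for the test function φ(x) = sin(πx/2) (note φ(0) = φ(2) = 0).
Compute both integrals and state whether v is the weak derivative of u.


LHS = 8/π, RHS = 0. No, v is not the weak derivative of u.

u(x) = -2*x - 2, classical derivative u'(x) = -2.
φ(x) = sin(πx/2), so φ'(x) = π*cos(π*x/2)/2.
Note φ(0) = φ(2) = 0, so the boundary term u·φ vanishes.
LHS = ∫_0^2 u(x) φ'(x) dx = ∫_0^2 (-π*x*cos(π*x/2) - π*cos(π*x/2)) dx. Term by term:
  ∫_0^2 -π*cos(π*x/2) dx = 0;  ∫_0^2 -π*x*cos(π*x/2) dx = 8/π.
Sum: 0 + 8/π = 8/π.
So LHS = 8/π.
∫_0^2 v(x) φ(x) dx = ∫_0^2 (0) dx. Term by term:
  ∫_0^2 0 dx = 0.
So RHS = -∫_0^2 v(x) φ(x) dx = 0.
LHS − RHS = 8/π ≠ 0, so the identity fails.
(For a valid weak derivative the identity must hold for EVERY test function, in particular this one. The failure shows v is NOT the weak derivative of u.)
Correct weak derivative would be u'(x) = -2.


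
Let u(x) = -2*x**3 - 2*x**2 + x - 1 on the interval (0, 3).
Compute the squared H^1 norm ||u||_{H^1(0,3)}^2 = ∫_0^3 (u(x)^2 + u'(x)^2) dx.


||u||_{H^1}^2 = 174486/35

The H^1 norm (squared) on an interval (0, L) is
  ||u||_{H^1}^2 = ∫_0^L u(x)^2 dx + ∫_0^L u'(x)^2 dx.
Compute u'(x) = -6*x**2 - 4*x + 1.
Then u(x)^2 = 4*x**6 + 8*x**5 + 5*x**2 - 2*x + 1 and u'(x)^2 = 36*x**4 + 48*x**3 + 4*x**2 - 8*x + 1.
Integrate each monomial from 0 to 3 using ∫_0^3 c·x^n dx = c·3^(n+1)/(n+1):
  ∫_0^3 u(x)^2 dx = ∫_0^3 (4*x^6 + 8*x^5 + 5*x^2 - 2*x + 1) dx. Term by term:
    ∫_0^3 4*x^6 dx = 8748/7;  ∫_0^3 8*x^5 dx = 972;  ∫_0^3 5*x^2 dx = 45;
    ∫_0^3 -2*x dx = -9;  ∫_0^3 1 dx = 3.
  Sum: 8748/7 + 972 + 45 − 9 + 3 = 15825/7.
  ∫_0^3 u'(x)^2 dx = ∫_0^3 (36*x^4 + 48*x^3 + 4*x^2 - 8*x + 1) dx. Term by term:
    ∫_0^3 36*x^4 dx = 8748/5;  ∫_0^3 48*x^3 dx = 972;  ∫_0^3 4*x^2 dx = 36;
    ∫_0^3 -8*x dx = -36;  ∫_0^3 1 dx = 3.
  Sum: 8748/5 + 972 + 36 − 36 + 3 = 13623/5.
Adding: ||u||_{H^1}^2 = 15825/7 + 13623/5 = 174486/35.
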